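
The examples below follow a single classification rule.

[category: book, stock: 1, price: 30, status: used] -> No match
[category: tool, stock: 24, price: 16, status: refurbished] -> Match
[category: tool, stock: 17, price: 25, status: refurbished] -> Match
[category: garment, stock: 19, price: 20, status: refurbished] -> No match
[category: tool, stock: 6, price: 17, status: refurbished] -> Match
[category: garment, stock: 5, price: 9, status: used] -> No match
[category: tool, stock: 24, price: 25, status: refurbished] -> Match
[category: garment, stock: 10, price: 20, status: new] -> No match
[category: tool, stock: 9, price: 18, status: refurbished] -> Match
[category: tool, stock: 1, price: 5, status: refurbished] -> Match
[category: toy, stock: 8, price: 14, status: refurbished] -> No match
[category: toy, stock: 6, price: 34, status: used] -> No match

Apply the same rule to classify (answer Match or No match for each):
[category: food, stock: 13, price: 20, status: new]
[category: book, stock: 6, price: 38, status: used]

No match, No match

The rule appears to be: category is tool.
[category: food, stock: 13, price: 20, status: new]: category is food — fails this test, so No match.
[category: book, stock: 6, price: 38, status: used]: category is book — fails this test, so No match.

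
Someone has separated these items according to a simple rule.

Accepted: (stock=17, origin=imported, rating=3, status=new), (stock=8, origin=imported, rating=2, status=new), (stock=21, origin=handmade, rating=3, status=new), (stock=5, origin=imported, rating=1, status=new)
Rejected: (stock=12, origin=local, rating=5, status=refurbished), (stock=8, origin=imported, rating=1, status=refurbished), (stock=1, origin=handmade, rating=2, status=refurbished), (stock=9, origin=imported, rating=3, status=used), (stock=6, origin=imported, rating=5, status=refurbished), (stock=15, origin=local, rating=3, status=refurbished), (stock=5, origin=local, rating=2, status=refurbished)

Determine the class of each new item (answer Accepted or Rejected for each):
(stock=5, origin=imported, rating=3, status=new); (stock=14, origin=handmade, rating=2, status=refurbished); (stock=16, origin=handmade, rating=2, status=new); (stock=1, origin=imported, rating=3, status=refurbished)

Accepted, Rejected, Accepted, Rejected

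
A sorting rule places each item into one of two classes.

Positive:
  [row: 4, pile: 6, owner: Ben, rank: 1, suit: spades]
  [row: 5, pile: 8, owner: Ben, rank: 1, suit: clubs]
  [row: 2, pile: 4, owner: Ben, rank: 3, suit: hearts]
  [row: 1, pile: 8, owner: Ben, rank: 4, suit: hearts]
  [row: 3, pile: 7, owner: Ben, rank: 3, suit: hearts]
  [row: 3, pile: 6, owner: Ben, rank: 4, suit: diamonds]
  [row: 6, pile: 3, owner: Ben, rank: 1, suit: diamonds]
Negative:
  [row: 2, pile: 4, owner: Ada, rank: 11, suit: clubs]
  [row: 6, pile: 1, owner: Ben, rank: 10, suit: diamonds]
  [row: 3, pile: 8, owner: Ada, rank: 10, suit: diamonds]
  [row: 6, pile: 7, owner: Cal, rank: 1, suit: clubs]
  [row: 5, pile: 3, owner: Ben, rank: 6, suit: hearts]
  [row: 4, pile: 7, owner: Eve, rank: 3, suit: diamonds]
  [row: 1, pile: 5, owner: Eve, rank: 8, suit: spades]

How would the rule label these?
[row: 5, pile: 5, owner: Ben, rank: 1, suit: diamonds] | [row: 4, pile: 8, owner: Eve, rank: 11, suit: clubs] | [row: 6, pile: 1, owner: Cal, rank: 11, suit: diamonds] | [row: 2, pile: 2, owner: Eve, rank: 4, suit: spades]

A rule that fits every label: owner is Ben AND rank ≤ 4 — true of each 'Positive' example, false of each 'Negative' one.
[row: 5, pile: 5, owner: Ben, rank: 1, suit: diamonds]: Positive (owner is Ben, rank = 1). [row: 4, pile: 8, owner: Eve, rank: 11, suit: clubs]: Negative (owner is Eve, rank = 11). [row: 6, pile: 1, owner: Cal, rank: 11, suit: diamonds]: Negative (owner is Cal, rank = 11). [row: 2, pile: 2, owner: Eve, rank: 4, suit: spades]: Negative (owner is Eve, rank = 4).

Positive, Negative, Negative, Negative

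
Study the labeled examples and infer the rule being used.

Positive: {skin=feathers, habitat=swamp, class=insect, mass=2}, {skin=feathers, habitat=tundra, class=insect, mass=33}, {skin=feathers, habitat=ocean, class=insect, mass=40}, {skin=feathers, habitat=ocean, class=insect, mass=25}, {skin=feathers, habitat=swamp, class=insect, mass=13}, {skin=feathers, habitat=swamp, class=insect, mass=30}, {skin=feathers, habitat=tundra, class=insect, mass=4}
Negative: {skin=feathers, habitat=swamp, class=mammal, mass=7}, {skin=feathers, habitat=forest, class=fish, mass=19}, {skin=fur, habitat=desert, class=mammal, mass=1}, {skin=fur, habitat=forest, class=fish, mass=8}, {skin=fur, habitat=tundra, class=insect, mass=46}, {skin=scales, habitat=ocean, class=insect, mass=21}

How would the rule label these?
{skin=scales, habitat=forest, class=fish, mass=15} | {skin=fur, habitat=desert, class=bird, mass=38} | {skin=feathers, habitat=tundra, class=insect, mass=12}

One predicate separates the groups cleanly: class is insect AND skin is feathers.
{skin=scales, habitat=forest, class=fish, mass=15}: class is fish, skin is scales — doesn't qualify, so Negative.
{skin=fur, habitat=desert, class=bird, mass=38}: class is bird, skin is fur — doesn't qualify, so Negative.
{skin=feathers, habitat=tundra, class=insect, mass=12}: class is insect, skin is feathers — matches, so Positive.

Negative, Negative, Positive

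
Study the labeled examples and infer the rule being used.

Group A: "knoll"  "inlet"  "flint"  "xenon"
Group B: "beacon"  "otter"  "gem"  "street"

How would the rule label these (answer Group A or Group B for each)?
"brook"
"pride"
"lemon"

The classifier is using: odd length AND contains 'n'.
"brook" — length 5, no 'n', hence Group B. "pride" — length 5, no 'n', hence Group B. "lemon" — length 5, has 'n', hence Group A.

Group B, Group B, Group A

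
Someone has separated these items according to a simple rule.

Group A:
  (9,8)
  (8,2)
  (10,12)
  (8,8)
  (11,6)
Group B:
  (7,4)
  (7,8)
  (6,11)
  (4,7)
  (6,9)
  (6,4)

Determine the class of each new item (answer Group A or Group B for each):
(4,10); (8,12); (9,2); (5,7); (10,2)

Group B, Group A, Group A, Group B, Group A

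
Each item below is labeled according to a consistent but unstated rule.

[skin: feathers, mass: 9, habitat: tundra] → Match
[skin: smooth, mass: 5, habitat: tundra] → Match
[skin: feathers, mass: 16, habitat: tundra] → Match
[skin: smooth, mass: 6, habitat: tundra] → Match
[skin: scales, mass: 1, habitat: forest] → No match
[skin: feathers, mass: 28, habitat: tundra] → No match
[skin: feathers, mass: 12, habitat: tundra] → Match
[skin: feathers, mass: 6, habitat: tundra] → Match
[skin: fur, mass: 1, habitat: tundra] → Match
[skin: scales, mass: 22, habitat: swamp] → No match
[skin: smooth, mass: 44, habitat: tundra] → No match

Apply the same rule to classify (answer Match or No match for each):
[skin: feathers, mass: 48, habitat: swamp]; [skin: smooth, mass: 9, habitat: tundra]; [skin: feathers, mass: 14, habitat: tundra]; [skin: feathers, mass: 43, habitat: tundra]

The common property of the 'Match' items is: habitat is tundra AND mass ≤ 16. No 'No match' item has it.

No match, Match, Match, No match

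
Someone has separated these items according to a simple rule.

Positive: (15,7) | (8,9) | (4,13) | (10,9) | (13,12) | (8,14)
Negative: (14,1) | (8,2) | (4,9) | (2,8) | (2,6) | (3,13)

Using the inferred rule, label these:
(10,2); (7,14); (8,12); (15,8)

Negative, Positive, Positive, Positive

The common property of the 'Positive' items is: sum ≥ 17. No 'Negative' item has it.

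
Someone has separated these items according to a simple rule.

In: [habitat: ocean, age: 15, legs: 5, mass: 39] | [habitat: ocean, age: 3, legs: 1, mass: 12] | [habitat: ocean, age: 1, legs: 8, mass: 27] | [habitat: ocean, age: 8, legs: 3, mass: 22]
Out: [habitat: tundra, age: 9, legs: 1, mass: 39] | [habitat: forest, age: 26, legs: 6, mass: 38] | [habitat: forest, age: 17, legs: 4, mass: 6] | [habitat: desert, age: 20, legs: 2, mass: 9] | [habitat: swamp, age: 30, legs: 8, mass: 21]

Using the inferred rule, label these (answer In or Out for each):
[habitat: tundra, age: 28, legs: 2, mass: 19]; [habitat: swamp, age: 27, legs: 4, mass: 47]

Out, Out

Comparing the two groups points to one rule — habitat is ocean.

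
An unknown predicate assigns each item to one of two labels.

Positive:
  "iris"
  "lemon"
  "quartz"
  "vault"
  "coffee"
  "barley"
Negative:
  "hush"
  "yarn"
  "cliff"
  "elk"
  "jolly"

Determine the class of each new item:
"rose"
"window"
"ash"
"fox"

Positive, Positive, Negative, Negative

The rule appears to be: has ≥ 2 vowels.
"rose": 2 vowels — fits, so Positive. "window": 2 vowels — fits, so Positive. "ash": 1 vowel — does not fit, so Negative. "fox": 1 vowel — does not fit, so Negative.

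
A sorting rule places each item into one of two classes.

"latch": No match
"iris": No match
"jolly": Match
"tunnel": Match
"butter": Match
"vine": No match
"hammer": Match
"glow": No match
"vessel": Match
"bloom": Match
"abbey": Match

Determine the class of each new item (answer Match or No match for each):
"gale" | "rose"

The pattern is that an item is 'Match' exactly when: has a double letter.
"gale" → no doubled letter → No match.
"rose" → no doubled letter → No match.

No match, No match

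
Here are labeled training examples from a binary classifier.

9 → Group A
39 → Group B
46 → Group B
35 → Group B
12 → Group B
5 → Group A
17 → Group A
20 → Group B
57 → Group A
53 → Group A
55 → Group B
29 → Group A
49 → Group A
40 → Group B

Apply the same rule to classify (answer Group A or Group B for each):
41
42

The distinguishing property — ≡ 1 (mod 4) — holds for all the 'Group A' cases and none of the 'Group B' cases.

Group A, Group B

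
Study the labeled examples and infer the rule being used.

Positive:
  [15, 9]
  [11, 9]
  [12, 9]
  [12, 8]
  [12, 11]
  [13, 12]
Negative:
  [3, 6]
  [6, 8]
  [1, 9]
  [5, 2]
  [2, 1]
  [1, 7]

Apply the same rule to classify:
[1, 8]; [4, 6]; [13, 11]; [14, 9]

Negative, Negative, Positive, Positive

Every 'Positive' example satisfies: sum ≥ 20. None of the 'Negative' examples do.
[1, 8]: 1+8 = 9 — fails this test, so Negative.
[4, 6]: 4+6 = 10 — fails this test, so Negative.
[13, 11]: 13+11 = 24 — passes, so Positive.
[14, 9]: 14+9 = 23 — passes, so Positive.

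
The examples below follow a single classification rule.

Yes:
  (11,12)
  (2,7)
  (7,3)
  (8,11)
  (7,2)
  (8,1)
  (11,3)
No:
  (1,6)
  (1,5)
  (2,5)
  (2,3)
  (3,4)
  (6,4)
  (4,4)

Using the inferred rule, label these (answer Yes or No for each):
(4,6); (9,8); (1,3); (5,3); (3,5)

The classifier is using: max ≥ 7.

No, Yes, No, No, No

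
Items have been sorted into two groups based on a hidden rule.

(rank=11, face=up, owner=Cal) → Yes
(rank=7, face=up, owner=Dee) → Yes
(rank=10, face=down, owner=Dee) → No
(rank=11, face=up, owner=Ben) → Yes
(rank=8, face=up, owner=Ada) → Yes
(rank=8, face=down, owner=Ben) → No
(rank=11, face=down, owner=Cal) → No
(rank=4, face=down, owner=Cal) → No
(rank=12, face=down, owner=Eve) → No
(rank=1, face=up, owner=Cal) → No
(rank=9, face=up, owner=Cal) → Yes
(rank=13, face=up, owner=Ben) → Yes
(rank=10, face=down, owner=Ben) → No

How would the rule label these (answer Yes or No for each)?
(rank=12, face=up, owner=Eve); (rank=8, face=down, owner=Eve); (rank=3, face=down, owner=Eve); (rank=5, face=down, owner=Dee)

The common property of the 'Yes' items is: face is up AND rank ≥ 4. No 'No' item has it.
(rank=12, face=up, owner=Eve): Yes (face is up, rank = 12). (rank=8, face=down, owner=Eve): No (face is down, rank = 8). (rank=3, face=down, owner=Eve): No (face is down, rank = 3). (rank=5, face=down, owner=Dee): No (face is down, rank = 5).

Yes, No, No, No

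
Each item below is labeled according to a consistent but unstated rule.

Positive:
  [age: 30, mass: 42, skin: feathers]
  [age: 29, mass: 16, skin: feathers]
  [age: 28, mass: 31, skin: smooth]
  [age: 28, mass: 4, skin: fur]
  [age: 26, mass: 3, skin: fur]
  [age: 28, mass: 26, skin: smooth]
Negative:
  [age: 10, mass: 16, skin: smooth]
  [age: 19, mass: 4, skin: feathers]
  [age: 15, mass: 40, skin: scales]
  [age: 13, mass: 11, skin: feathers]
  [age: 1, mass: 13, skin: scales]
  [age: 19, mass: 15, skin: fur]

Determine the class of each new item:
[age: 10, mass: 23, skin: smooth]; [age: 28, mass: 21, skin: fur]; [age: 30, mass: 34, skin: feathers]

Rule: age ≥ 26. This holds for each 'Positive' example and fails for each 'Negative' one.
[age: 10, mass: 23, skin: smooth] — age = 10, hence Negative.
[age: 28, mass: 21, skin: fur] — age = 28, hence Positive.
[age: 30, mass: 34, skin: feathers] — age = 30, hence Positive.

Negative, Positive, Positive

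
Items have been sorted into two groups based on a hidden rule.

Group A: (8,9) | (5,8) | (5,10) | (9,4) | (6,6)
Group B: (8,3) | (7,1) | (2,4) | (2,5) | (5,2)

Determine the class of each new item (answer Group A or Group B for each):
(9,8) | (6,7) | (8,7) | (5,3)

The simplest hypothesis consistent with all the labels is: sum ≥ 12.
(9,8): 9+8 = 17, meets the rule → Group A.
(6,7): 6+7 = 13, meets the rule → Group A.
(8,7): 8+7 = 15, meets the rule → Group A.
(5,3): 5+3 = 8, does not pass → Group B.

Group A, Group A, Group A, Group B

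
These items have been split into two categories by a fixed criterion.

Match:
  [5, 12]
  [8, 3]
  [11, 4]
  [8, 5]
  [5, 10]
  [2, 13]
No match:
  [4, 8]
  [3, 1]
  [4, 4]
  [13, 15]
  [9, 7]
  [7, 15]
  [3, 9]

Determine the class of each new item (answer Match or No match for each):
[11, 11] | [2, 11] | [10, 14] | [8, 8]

No match, Match, No match, No match

'Match' ⟺ sum is odd.
[11, 11] → 11+11 = 22 → No match. [2, 11] → 2+11 = 13 → Match. [10, 14] → 10+14 = 24 → No match. [8, 8] → 8+8 = 16 → No match.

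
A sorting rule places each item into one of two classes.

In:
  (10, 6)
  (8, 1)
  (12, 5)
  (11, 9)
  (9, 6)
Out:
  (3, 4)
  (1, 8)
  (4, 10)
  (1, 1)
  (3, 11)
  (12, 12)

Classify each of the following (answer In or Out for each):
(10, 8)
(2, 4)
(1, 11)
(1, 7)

In, Out, Out, Out

Rule: first > second. This holds for each 'In' example and fails for each 'Out' one.
(10, 8): In (10 > 8). (2, 4): Out (2 < 4). (1, 11): Out (1 < 11). (1, 7): Out (1 < 7).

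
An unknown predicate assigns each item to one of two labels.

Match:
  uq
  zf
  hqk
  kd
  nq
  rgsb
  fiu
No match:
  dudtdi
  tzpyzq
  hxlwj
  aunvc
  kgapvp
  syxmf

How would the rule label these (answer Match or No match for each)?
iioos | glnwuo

No match, No match

The simplest hypothesis consistent with all the labels is: length ≤ 4.
No match: iioos, since length 5.
No match: glnwuo, since length 6.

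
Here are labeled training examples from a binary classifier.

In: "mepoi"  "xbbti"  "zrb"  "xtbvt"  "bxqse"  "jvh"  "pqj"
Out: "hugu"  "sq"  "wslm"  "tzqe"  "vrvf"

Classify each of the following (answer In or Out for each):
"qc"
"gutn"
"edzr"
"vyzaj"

Out, Out, Out, In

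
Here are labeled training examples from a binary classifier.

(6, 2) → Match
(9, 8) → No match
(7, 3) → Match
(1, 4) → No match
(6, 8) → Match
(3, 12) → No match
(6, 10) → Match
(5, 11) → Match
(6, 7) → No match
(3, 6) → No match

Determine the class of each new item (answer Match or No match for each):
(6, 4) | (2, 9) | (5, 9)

Match, No match, Match

Comparing the two groups points to one rule — sum is even.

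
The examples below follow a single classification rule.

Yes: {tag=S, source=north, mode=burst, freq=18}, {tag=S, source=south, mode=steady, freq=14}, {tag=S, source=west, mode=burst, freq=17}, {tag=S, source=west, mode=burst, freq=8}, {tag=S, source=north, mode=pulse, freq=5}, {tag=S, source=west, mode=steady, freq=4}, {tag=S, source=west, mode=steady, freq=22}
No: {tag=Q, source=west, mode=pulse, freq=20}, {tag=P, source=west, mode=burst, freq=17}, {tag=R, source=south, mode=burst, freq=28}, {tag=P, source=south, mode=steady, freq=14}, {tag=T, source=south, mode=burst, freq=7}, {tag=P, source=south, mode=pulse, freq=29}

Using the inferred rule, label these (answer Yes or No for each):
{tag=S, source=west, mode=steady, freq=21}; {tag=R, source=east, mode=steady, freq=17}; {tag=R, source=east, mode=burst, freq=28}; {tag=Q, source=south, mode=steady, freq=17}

Yes, No, No, No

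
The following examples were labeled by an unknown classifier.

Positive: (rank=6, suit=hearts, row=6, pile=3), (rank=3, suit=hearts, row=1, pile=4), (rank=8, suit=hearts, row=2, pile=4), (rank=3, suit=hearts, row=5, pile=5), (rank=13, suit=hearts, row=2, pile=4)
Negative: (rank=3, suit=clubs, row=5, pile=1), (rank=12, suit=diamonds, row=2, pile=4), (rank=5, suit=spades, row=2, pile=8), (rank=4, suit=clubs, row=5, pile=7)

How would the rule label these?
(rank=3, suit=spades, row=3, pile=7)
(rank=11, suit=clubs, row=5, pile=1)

Negative, Negative

Every 'Positive' example satisfies: suit is hearts. None of the 'Negative' examples do.
(rank=3, suit=spades, row=3, pile=7) → suit is spades → Negative. (rank=11, suit=clubs, row=5, pile=1) → suit is clubs → Negative.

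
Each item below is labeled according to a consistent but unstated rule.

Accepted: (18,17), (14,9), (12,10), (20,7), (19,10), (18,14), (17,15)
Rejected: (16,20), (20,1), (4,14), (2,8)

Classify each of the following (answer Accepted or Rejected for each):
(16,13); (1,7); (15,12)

The rule appears to be: first > second AND sum ≥ 22.

Accepted, Rejected, Accepted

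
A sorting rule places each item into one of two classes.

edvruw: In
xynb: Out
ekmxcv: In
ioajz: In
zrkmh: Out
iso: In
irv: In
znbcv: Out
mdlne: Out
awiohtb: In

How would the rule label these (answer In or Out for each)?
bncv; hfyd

Out, Out

Looking at the examples, the only property every 'In' case has and every 'Out' case lacks is: starts with a vowel.
bncv: starts with 'b' — doesn't qualify, so Out. hfyd: starts with 'h' — doesn't qualify, so Out.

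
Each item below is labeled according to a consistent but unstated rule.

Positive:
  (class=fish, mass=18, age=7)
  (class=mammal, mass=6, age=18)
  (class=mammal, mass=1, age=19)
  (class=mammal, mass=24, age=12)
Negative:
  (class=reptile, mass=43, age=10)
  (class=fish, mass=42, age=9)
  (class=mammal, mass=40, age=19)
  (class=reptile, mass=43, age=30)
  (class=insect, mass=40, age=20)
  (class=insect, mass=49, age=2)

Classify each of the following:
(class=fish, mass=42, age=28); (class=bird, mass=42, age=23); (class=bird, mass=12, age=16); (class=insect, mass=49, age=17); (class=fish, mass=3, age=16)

Every 'Positive' example satisfies: mass ≤ 24. None of the 'Negative' examples do.
Negative: (class=fish, mass=42, age=28), since mass = 42.
Negative: (class=bird, mass=42, age=23), since mass = 42.
Positive: (class=bird, mass=12, age=16), since mass = 12.
Negative: (class=insect, mass=49, age=17), since mass = 49.
Positive: (class=fish, mass=3, age=16), since mass = 3.

Negative, Negative, Positive, Negative, Positive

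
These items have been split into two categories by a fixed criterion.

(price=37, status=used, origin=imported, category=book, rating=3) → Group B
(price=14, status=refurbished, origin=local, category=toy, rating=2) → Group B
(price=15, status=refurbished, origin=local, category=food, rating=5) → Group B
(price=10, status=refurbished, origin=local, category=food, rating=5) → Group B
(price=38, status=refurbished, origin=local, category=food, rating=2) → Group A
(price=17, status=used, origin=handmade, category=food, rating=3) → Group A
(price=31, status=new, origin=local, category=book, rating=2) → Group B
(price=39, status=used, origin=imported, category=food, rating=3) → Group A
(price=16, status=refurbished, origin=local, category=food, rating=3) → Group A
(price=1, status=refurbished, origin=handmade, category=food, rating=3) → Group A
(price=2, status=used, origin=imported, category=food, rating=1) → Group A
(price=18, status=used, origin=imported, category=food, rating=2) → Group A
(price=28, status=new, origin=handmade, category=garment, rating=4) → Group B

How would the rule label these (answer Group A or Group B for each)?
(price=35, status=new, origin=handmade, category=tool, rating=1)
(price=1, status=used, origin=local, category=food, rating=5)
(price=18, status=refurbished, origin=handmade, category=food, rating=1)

'Group A' ⟺ category is food AND rating ≤ 3.
(price=35, status=new, origin=handmade, category=tool, rating=1): category is tool, rating = 1, fails this test → Group B.
(price=1, status=used, origin=local, category=food, rating=5): category is food, rating = 5, fails this test → Group B.
(price=18, status=refurbished, origin=handmade, category=food, rating=1): category is food, rating = 1, qualifies → Group A.

Group B, Group B, Group A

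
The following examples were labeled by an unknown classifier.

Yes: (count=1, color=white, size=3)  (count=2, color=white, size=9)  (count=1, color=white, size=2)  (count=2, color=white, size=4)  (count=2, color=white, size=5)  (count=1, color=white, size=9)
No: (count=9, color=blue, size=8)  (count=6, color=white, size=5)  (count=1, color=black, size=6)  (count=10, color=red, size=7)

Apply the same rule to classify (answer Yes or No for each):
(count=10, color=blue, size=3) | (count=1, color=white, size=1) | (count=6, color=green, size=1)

No, Yes, No

The pattern is that an item is 'Yes' exactly when: color is white AND count ≤ 2.
(count=10, color=blue, size=3): No (color is blue, count = 10). (count=1, color=white, size=1): Yes (color is white, count = 1). (count=6, color=green, size=1): No (color is green, count = 6).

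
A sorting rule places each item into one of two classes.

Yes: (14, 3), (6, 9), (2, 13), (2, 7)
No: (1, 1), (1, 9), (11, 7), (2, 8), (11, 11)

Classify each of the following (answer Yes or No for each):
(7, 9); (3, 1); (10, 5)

The rule appears to be: sum is odd.
No: (7, 9), since 7+9 = 16. No: (3, 1), since 3+1 = 4. Yes: (10, 5), since 10+5 = 15.

No, No, Yes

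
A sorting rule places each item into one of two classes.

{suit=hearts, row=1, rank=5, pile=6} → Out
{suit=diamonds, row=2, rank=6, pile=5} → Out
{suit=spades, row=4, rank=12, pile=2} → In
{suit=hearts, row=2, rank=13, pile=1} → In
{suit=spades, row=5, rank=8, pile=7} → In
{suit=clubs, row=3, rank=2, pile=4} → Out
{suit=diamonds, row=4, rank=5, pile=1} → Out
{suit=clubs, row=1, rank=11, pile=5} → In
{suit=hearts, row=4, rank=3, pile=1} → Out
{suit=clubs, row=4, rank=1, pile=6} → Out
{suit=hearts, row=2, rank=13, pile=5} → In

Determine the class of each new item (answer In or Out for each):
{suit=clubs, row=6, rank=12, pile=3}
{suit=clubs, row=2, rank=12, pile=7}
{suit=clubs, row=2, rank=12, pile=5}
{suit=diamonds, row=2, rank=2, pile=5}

In, In, In, Out

Every 'In' example satisfies: rank ≥ 8. None of the 'Out' examples do.
{suit=clubs, row=6, rank=12, pile=3}: In (rank = 12).
{suit=clubs, row=2, rank=12, pile=7}: In (rank = 12).
{suit=clubs, row=2, rank=12, pile=5}: In (rank = 12).
{suit=diamonds, row=2, rank=2, pile=5}: Out (rank = 2).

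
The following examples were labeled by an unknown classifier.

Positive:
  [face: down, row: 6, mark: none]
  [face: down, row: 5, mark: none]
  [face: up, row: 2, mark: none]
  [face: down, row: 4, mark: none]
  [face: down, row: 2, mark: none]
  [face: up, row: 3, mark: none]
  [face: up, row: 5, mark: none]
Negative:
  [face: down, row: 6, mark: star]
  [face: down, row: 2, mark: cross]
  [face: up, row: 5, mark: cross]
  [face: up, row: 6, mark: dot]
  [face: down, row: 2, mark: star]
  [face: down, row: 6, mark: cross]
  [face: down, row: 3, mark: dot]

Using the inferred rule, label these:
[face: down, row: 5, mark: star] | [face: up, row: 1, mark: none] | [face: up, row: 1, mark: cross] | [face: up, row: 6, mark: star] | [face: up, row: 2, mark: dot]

Comparing the two groups points to one rule — mark is none.
Negative: [face: down, row: 5, mark: star], since mark is star.
Positive: [face: up, row: 1, mark: none], since mark is none.
Negative: [face: up, row: 1, mark: cross], since mark is cross.
Negative: [face: up, row: 6, mark: star], since mark is star.
Negative: [face: up, row: 2, mark: dot], since mark is dot.

Negative, Positive, Negative, Negative, Negative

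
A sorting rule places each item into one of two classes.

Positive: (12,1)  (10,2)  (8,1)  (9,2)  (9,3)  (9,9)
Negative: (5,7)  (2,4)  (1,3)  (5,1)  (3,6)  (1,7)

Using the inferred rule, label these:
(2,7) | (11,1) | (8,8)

Negative, Positive, Positive

'Positive' ⟺ first ≥ 6.
(2,7) → first 2 → Negative. (11,1) → first 11 → Positive. (8,8) → first 8 → Positive.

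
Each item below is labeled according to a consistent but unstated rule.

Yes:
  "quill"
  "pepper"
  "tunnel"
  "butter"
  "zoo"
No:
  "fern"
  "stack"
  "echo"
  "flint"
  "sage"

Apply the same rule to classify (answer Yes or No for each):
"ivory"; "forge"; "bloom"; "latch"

No, No, Yes, No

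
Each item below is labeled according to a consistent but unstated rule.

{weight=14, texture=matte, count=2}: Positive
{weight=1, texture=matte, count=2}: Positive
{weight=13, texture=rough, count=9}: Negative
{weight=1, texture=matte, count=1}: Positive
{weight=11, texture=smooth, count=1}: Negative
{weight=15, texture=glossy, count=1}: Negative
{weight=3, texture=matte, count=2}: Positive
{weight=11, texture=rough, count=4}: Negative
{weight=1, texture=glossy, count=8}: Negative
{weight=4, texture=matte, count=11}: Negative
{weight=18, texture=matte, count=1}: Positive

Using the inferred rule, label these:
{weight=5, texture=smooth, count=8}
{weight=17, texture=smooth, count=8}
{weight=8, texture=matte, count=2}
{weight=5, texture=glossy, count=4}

A rule that fits every label: texture is matte AND count ≤ 2 — true of each 'Positive' example, false of each 'Negative' one.

Negative, Negative, Positive, Negative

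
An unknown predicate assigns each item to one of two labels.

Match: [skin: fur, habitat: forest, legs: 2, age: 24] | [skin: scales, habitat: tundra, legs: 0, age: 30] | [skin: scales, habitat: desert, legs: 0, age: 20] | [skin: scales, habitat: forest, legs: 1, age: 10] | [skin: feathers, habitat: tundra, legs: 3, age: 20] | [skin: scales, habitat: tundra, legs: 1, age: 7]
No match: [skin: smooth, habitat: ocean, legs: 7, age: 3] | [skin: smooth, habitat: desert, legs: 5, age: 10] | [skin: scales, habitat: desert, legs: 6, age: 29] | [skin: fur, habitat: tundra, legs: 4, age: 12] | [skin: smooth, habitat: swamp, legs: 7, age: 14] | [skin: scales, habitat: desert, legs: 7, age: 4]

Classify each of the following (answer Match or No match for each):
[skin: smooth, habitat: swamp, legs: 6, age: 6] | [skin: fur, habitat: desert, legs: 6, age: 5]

No match, No match

The simplest hypothesis consistent with all the labels is: legs ≤ 3.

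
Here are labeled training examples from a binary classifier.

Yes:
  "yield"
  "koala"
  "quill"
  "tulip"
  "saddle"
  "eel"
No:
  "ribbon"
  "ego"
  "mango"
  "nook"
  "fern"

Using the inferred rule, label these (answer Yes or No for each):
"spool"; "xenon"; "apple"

Yes, No, Yes

The pattern is that an item is 'Yes' exactly when: contains 'l'.
"spool" — has 'l', hence Yes.
"xenon" — no 'l', hence No.
"apple" — has 'l', hence Yes.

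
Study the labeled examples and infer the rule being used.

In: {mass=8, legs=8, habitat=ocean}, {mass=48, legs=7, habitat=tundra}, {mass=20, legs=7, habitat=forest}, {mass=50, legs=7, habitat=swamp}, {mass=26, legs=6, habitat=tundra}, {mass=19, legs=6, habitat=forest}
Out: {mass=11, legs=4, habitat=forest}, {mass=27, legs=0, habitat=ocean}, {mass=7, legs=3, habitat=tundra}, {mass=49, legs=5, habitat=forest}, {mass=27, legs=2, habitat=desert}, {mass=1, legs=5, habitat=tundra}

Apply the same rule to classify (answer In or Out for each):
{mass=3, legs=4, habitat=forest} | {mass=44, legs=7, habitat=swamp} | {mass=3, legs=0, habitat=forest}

Out, In, Out

A rule that fits every label: legs ≥ 6 — true of each 'In' example, false of each 'Out' one.
{mass=3, legs=4, habitat=forest}: Out (legs = 4).
{mass=44, legs=7, habitat=swamp}: In (legs = 7).
{mass=3, legs=0, habitat=forest}: Out (legs = 0).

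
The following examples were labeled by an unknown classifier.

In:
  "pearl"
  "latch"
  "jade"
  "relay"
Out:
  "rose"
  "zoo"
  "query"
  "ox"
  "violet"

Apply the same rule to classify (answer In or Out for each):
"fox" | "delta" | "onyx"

Out, In, Out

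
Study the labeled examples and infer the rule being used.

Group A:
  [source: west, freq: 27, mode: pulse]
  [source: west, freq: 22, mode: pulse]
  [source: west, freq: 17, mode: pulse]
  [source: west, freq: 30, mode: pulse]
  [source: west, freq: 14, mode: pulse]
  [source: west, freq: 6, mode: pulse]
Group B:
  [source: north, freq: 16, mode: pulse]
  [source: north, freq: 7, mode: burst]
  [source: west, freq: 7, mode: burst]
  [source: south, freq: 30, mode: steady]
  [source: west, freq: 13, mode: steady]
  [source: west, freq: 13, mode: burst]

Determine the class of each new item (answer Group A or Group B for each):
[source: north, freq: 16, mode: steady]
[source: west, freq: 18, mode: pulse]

Group B, Group A

A rule that fits every label: source is west AND mode is pulse — true of each 'Group A' example, false of each 'Group B' one.
[source: north, freq: 16, mode: steady] — source is north, mode is steady, hence Group B. [source: west, freq: 18, mode: pulse] — source is west, mode is pulse, hence Group A.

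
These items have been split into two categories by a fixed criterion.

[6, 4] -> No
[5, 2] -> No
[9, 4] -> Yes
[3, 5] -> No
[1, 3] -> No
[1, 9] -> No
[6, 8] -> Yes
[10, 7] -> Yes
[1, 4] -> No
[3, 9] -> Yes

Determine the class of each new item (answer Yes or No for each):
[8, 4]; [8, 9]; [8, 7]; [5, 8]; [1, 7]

Every 'Yes' example satisfies: sum ≥ 12. None of the 'No' examples do.

Yes, Yes, Yes, Yes, No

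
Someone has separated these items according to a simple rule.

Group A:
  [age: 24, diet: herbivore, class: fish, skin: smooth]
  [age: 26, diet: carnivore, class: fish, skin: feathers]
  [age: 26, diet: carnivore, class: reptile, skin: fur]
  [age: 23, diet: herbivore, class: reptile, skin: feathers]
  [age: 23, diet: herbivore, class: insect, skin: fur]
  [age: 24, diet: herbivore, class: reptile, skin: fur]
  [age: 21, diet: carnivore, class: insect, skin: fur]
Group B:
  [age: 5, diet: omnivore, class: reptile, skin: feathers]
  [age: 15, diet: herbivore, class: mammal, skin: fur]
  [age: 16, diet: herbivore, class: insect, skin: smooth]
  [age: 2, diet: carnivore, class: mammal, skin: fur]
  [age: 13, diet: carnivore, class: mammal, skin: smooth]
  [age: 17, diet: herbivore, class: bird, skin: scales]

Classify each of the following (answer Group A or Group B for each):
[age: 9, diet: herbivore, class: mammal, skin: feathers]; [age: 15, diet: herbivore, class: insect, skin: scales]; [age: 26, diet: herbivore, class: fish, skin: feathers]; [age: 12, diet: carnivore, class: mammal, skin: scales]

Group B, Group B, Group A, Group B

The pattern is that an item is 'Group A' exactly when: age ≥ 21.
[age: 9, diet: herbivore, class: mammal, skin: feathers]: age = 9 — does not pass, so Group B.
[age: 15, diet: herbivore, class: insect, skin: scales]: age = 15 — does not pass, so Group B.
[age: 26, diet: herbivore, class: fish, skin: feathers]: age = 26 — checks out, so Group A.
[age: 12, diet: carnivore, class: mammal, skin: scales]: age = 12 — does not pass, so Group B.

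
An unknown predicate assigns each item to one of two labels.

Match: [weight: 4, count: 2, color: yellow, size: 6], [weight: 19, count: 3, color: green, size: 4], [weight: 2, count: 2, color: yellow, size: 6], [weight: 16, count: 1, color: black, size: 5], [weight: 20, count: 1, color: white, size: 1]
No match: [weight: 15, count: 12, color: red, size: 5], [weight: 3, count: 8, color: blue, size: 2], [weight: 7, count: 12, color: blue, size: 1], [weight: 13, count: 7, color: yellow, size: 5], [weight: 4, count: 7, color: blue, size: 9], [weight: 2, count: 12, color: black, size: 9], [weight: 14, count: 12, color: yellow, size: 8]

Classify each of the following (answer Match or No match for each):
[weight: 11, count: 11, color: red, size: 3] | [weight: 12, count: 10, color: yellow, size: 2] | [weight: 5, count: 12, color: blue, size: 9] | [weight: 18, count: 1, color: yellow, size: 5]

The common property of the 'Match' items is: count ≤ 3. No 'No match' item has it.
[weight: 11, count: 11, color: red, size: 3]: count = 11, does not pass → No match. [weight: 12, count: 10, color: yellow, size: 2]: count = 10, does not pass → No match. [weight: 5, count: 12, color: blue, size: 9]: count = 12, does not pass → No match. [weight: 18, count: 1, color: yellow, size: 5]: count = 1, matches → Match.

No match, No match, No match, Match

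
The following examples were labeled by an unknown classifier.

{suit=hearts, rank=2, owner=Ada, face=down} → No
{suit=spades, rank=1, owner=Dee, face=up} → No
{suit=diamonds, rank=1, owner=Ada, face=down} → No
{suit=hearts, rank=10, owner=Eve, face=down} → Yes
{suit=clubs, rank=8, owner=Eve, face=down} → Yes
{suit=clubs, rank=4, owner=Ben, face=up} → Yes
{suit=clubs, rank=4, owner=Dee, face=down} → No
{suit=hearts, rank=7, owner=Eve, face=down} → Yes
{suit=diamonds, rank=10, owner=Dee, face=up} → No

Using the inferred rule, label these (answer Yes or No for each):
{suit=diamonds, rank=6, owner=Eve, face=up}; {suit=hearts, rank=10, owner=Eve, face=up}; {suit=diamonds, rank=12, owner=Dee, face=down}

Yes, Yes, No

The pattern is that an item is 'Yes' exactly when: owner is Ben OR owner is Eve.
{suit=diamonds, rank=6, owner=Eve, face=up} — owner is Eve, hence Yes. {suit=hearts, rank=10, owner=Eve, face=up} — owner is Eve, hence Yes. {suit=diamonds, rank=12, owner=Dee, face=down} — owner is Dee, hence No.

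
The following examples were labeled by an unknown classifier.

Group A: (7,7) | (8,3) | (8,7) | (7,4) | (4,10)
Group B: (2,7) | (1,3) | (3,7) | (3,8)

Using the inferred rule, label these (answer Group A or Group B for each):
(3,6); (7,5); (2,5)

One predicate separates the groups cleanly: first ≥ 4.
(3,6): first 3 — does not satisfy this, so Group B.
(7,5): first 7 — satisfies this, so Group A.
(2,5): first 2 — does not satisfy this, so Group B.

Group B, Group A, Group B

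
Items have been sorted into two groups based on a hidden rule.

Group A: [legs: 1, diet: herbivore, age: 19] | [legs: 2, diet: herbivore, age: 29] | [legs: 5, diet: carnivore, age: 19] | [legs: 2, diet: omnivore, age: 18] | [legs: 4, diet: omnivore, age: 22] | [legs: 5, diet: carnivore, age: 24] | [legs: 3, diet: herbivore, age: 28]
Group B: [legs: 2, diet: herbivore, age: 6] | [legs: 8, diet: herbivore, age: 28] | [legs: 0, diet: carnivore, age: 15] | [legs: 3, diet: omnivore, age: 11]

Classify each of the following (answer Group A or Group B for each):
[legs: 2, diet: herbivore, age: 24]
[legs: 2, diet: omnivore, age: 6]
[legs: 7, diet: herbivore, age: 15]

Group A, Group B, Group B

The distinguishing property — age ≥ 18 AND legs ≤ 5 — holds for all the 'Group A' cases and none of the 'Group B' cases.
Group A: [legs: 2, diet: herbivore, age: 24], since age = 24, legs = 2. Group B: [legs: 2, diet: omnivore, age: 6], since age = 6, legs = 2. Group B: [legs: 7, diet: herbivore, age: 15], since age = 15, legs = 7.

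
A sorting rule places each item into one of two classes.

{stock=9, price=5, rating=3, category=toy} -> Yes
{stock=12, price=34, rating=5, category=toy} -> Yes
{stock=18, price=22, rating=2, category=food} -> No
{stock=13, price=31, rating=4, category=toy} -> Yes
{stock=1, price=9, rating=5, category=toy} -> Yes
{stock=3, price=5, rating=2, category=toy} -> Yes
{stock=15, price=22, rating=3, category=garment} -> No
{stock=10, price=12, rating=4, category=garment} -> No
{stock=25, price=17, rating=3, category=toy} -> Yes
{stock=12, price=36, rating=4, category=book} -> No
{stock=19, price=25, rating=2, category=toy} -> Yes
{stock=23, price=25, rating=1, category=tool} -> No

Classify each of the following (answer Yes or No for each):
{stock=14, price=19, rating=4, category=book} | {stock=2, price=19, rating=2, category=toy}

No, Yes

The simplest hypothesis consistent with all the labels is: category is toy.
{stock=14, price=19, rating=4, category=book}: No (category is book). {stock=2, price=19, rating=2, category=toy}: Yes (category is toy).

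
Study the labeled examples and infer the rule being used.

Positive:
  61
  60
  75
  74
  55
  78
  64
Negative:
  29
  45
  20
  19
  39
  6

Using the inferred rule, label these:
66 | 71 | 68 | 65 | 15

Positive, Positive, Positive, Positive, Negative

The classifier is using: at least 55.
66 — 66 ≥ 55, hence Positive. 71 — 71 ≥ 55, hence Positive. 68 — 68 ≥ 55, hence Positive. 65 — 65 ≥ 55, hence Positive. 15 — 15 < 55, hence Negative.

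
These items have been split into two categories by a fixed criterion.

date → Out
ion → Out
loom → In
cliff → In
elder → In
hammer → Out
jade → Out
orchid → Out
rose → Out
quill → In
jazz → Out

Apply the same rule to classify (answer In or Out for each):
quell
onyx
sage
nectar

In, Out, Out, Out

The distinguishing property — contains 'l' — holds for all the 'In' cases and none of the 'Out' cases.
quell: has 'l' — checks out, so In. onyx: no 'l' — doesn't match, so Out. sage: no 'l' — doesn't match, so Out. nectar: no 'l' — doesn't match, so Out.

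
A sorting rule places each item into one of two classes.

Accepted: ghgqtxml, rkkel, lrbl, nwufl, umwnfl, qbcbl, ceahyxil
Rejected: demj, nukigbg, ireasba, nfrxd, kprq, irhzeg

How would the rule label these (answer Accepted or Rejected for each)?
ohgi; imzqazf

The simplest hypothesis consistent with all the labels is: contains 'l'.
ohgi: no 'l' — does not satisfy this, so Rejected. imzqazf: no 'l' — does not satisfy this, so Rejected.

Rejected, Rejected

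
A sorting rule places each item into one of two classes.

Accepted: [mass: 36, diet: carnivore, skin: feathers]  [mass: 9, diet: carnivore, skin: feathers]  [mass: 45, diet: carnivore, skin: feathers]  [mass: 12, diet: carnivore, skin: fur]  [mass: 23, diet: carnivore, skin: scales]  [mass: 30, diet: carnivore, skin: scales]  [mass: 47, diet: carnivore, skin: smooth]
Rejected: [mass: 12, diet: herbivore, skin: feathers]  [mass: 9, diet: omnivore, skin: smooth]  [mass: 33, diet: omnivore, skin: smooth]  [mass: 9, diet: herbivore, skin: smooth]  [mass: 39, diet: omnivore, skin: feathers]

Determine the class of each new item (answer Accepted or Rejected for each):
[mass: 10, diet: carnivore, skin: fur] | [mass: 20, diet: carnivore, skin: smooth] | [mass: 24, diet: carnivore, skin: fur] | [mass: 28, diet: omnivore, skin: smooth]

Accepted, Accepted, Accepted, Rejected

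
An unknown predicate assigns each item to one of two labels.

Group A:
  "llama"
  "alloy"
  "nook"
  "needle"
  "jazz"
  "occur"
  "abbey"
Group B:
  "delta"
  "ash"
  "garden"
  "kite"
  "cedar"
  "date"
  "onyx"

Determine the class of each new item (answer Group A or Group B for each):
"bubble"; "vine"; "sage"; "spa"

Group A, Group B, Group B, Group B

The pattern is that an item is 'Group A' exactly when: has a double letter.
"bubble": Group A ('bb' doubled).
"vine": Group B (no doubled letter).
"sage": Group B (no doubled letter).
"spa": Group B (no doubled letter).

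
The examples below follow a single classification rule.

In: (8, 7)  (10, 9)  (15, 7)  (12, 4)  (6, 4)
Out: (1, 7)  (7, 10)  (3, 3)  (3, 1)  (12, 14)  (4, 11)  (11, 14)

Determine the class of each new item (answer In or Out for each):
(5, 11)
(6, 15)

The pattern is that an item is 'In' exactly when: first > second AND sum ≥ 6.
(5, 11) → 5 < 11, 5+11 = 16 → Out. (6, 15) → 6 < 15, 6+15 = 21 → Out.

Out, Out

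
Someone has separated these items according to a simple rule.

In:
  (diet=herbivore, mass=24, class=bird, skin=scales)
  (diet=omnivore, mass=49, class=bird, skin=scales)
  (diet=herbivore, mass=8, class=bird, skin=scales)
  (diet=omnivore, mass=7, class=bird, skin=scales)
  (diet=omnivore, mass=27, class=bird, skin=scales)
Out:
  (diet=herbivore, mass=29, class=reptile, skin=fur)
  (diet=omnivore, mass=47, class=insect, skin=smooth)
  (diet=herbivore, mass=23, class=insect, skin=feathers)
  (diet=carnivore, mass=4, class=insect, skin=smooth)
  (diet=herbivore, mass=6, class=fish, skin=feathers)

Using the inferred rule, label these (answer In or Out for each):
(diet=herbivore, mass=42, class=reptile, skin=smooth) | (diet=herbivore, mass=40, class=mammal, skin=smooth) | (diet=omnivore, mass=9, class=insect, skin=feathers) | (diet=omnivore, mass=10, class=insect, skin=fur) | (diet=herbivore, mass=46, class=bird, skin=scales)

'In' ⟺ class is bird.
(diet=herbivore, mass=42, class=reptile, skin=smooth) → class is reptile → Out. (diet=herbivore, mass=40, class=mammal, skin=smooth) → class is mammal → Out. (diet=omnivore, mass=9, class=insect, skin=feathers) → class is insect → Out. (diet=omnivore, mass=10, class=insect, skin=fur) → class is insect → Out. (diet=herbivore, mass=46, class=bird, skin=scales) → class is bird → In.

Out, Out, Out, Out, In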